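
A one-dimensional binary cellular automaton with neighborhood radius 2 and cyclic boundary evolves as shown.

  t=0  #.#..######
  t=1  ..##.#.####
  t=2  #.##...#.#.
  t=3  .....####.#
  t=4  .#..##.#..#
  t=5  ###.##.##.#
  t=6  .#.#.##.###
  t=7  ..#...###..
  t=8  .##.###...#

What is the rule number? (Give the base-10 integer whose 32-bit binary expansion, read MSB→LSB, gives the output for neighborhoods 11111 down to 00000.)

  #####|#  b31=1 t=0,i=7
  ####.|#  b30=1 t=0,i=10
  ###.#|.  b29=0 t=0,i=0
  ###..|.  b28=0 t=1,i=10
  ##.##|#  b27=1 t=5,i=3
  ##.#.|.  b26=0 t=0,i=1
  ##..#|#  b25=1 t=1,i=0
  ##...|.  b24=0 t=2,i=4
  #.###|#  b23=1 t=1,i=7
  #.##.|.  b22=0 t=2,i=2
  #.#.#|.  b21=0 t=1,i=5
  #.#..|#  b20=1 t=0,i=2
  #..##|.  b19=0 t=0,i=4
  #..#.|.  b18=0 t=4,i=9
  #...#|#  b17=1 t=2,i=5
  #....|#  b16=1 t=3,i=1
  .####|.  b15=0 t=0,i=6
  .###.|.  b14=0 t=6,i=9
  .##.#|#  b13=1 t=1,i=3
  .##..|.  b12=0 t=2,i=3
  .#.##|.  b11=0 t=1,i=6
  .#.#.|#  b10=1 t=2,i=8
  .#..#|#  b9=1 t=0,i=3
  .#...|.  b8=0 t=3,i=0
  ..###|#  b7=1 t=0,i=5
  ..##.|#  b6=1 t=1,i=2
  ..#.#|#  b5=1 t=2,i=7
  ..#..|#  b4=1 t=7,i=2
  ...##|#  b3=1 t=3,i=4
  ...#.|#  b2=1 t=2,i=6
  ....#|.  b1=0 t=3,i=3
  .....|.  b0=0 t=3,i=2
  bits 11001010100100110010011011111100 = 3398641404

3398641404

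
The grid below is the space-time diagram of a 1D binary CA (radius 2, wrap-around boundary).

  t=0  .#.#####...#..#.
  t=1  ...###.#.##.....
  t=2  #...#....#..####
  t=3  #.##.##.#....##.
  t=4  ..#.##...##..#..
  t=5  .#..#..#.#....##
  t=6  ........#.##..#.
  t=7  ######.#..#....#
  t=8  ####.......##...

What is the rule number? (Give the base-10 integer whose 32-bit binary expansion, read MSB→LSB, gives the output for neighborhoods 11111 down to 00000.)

2562966853

  [31] ##### => #  t=0,i=5
  [30] ####. => .  t=0,i=6
  [29] ###.# => .  t=1,i=5
  [28] ###.. => #  t=0,i=7
  [27] ##.## => #  t=3,i=4
  [26] ##.#. => .  t=1,i=6
  [25] ##..# => .  t=4,i=11
  [24] ##... => .  t=0,i=8
  [23] #.### => #  t=0,i=3
  [22] #.##. => #  t=1,i=9
  [21] #.#.# => .  t=1,i=7
  [20] #.#.. => .  t=3,i=8
  [19] #..## => .  t=2,i=11
  [18] #..#. => .  t=0,i=0
  [17] #...# => #  t=0,i=9
  [16] #.... => #  t=1,i=12
  [15] .#### => #  t=0,i=4
  [14] .###. => #  t=1,i=4
  [13] .##.# => .  t=3,i=3
  [12] .##.. => .  t=1,i=10
  [11] .#.## => .  t=0,i=2
  [10] .#.#. => #  t=5,i=8
  [9] .#..# => .  t=0,i=12
  [8] .#... => #  t=2,i=5
  [7] ..### => .  t=1,i=3
  [6] ..##. => #  t=3,i=13
  [5] ..#.# => .  t=0,i=1
  [4] ..#.. => .  t=0,i=11
  [3] ...## => .  t=1,i=2
  [2] ...#. => #  t=0,i=10
  [1] ....# => .  t=1,i=1
  [0] ..... => #  t=1,i=0
  bits 10011000110000111100010101000101 = 2562966853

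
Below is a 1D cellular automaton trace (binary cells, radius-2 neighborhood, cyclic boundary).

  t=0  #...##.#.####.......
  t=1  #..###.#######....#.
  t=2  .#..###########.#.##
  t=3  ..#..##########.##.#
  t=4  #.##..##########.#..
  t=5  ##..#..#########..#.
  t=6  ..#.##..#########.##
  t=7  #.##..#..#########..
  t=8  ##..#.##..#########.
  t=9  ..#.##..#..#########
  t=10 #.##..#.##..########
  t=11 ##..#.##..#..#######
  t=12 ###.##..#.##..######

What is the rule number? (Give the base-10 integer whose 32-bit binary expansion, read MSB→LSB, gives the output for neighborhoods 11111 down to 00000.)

4221628026

  nb #####: next=#  (t=1,i=9, bit31=1)
  nb ####.: next=#  (t=0,i=11, bit30=1)
  nb ###.#: next=#  (t=1,i=5, bit29=1)
  nb ###..: next=#  (t=0,i=12, bit28=1)
  nb ##.##: next=#  (t=1,i=6, bit27=1)
  nb ##.#.: next=.  (t=0,i=6, bit26=0)
  nb ##..#: next=#  (t=4,i=4, bit25=1)
  nb ##...: next=#  (t=0,i=13, bit24=1)
  nb #.###: next=#  (t=0,i=9, bit23=1)
  nb #.##.: next=.  (t=2,i=18, bit22=0)
  nb #.#.#: next=#  (t=0,i=7, bit21=1)
  nb #.#..: next=.  (t=1,i=0, bit20=0)
  nb #..##: next=.  (t=1,i=2, bit19=0)
  nb #..#.: next=.  (t=3,i=1, bit18=0)
  nb #...#: next=.  (t=0,i=2, bit17=0)
  nb #....: next=.  (t=0,i=14, bit16=0)
  nb .####: next=#  (t=0,i=10, bit15=1)
  nb .###.: next=#  (t=1,i=4, bit14=1)
  nb .##.#: next=#  (t=0,i=5, bit13=1)
  nb .##..: next=.  (t=4,i=3, bit12=0)
  nb .#.##: next=#  (t=0,i=8, bit11=1)
  nb .#.#.: next=#  (t=1,i=19, bit10=1)
  nb .#..#: next=#  (t=1,i=1, bit9=1)
  nb .#...: next=.  (t=0,i=1, bit8=0)
  nb ..###: next=.  (t=1,i=3, bit7=0)
  nb ..##.: next=#  (t=0,i=4, bit6=1)
  nb ..#.#: next=#  (t=1,i=18, bit5=1)
  nb ..#..: next=#  (t=0,i=0, bit4=1)
  nb ...##: next=#  (t=0,i=3, bit3=1)
  nb ...#.: next=.  (t=0,i=19, bit2=0)
  nb ....#: next=#  (t=0,i=18, bit1=1)
  nb .....: next=.  (t=0,i=15, bit0=0)
  bits 11111011101000001110111001111010 = 4221628026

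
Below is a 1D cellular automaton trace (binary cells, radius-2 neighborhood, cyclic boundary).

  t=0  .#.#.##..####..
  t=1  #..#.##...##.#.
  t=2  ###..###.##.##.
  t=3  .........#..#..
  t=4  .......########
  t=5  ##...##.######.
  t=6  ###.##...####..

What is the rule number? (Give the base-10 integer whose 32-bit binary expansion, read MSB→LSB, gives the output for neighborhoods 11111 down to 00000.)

  nb #####: next=#  (t=4,i=9, bit31=1)
  nb ####.: next=#  (t=0,i=11, bit30=1)
  nb ###.#: next=.  (t=2,i=7, bit29=0)
  nb ###..: next=.  (t=0,i=12, bit28=0)
  nb ##.##: next=.  (t=2,i=8, bit27=0)
  nb ##.#.: next=#  (t=1,i=12, bit26=1)
  nb ##..#: next=.  (t=0,i=7, bit25=0)
  nb ##...: next=#  (t=0,i=13, bit24=1)
  nb #.###: next=.  (t=2,i=0, bit23=0)
  nb #.##.: next=#  (t=0,i=5, bit22=1)
  nb #.#.#: next=#  (t=0,i=3, bit21=1)
  nb #.#..: next=#  (t=1,i=0, bit20=1)
  nb #..##: next=.  (t=0,i=8, bit19=0)
  nb #..#.: next=#  (t=1,i=2, bit18=1)
  nb #...#: next=.  (t=0,i=14, bit17=0)
  nb #....: next=#  (t=3,i=14, bit16=1)
  nb .####: next=#  (t=0,i=10, bit15=1)
  nb .###.: next=.  (t=2,i=1, bit14=0)
  nb .##.#: next=.  (t=1,i=11, bit13=0)
  nb .##..: next=#  (t=0,i=6, bit12=1)
  nb .#.##: next=.  (t=0,i=4, bit11=0)
  nb .#.#.: next=.  (t=0,i=2, bit10=0)
  nb .#..#: next=#  (t=1,i=1, bit9=1)
  nb .#...: next=#  (t=3,i=13, bit8=1)
  nb ..###: next=.  (t=0,i=9, bit7=0)
  nb ..##.: next=#  (t=1,i=10, bit6=1)
  nb ..#.#: next=.  (t=0,i=1, bit5=0)
  nb ..#..: next=#  (t=3,i=9, bit4=1)
  nb ...##: next=#  (t=1,i=9, bit3=1)
  nb ...#.: next=#  (t=0,i=0, bit2=1)
  nb ....#: next=#  (t=3,i=7, bit1=1)
  nb .....: next=.  (t=3,i=0, bit0=0)
  bits 11000101011101011001001101011110 = 3312816990

3312816990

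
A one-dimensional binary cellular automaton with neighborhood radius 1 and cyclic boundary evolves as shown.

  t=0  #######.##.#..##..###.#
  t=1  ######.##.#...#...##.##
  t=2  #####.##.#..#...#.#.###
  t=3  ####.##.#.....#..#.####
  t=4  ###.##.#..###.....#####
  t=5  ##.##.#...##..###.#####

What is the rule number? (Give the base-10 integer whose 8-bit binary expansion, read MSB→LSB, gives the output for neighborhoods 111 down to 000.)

169

  [7] ### => #  t=0,i=0
  [6] ##. => .  t=0,i=6
  [5] #.# => #  t=0,i=7
  [4] #.. => .  t=0,i=12
  [3] .## => #  t=0,i=8
  [2] .#. => .  t=0,i=11
  [1] ..# => .  t=0,i=13
  [0] ... => #  t=1,i=12
  bits 10101001 = 169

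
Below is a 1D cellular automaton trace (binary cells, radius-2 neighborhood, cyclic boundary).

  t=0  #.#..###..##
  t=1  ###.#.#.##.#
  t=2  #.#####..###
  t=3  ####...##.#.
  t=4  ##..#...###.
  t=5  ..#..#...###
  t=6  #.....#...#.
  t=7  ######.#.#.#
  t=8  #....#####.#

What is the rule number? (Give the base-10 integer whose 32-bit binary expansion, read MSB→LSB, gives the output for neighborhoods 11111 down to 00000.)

  nb #####: next=.  (t=2,i=4, bit31=0)
  nb ####.: next=.  (t=1,i=1, bit30=0)
  nb ###.#: next=#  (t=0,i=0, bit29=1)
  nb ###..: next=.  (t=0,i=7, bit28=0)
  nb ##.##: next=#  (t=1,i=10, bit27=1)
  nb ##.#.: next=#  (t=0,i=1, bit26=1)
  nb ##..#: next=#  (t=0,i=8, bit25=1)
  nb ##...: next=#  (t=3,i=4, bit24=1)
  nb #.###: next=#  (t=1,i=11, bit23=1)
  nb #.##.: next=.  (t=1,i=8, bit22=0)
  nb #.#.#: next=#  (t=1,i=4, bit21=1)
  nb #.#..: next=#  (t=0,i=2, bit20=1)
  nb #..##: next=#  (t=0,i=4, bit19=1)
  nb #..#.: next=.  (t=4,i=3, bit18=0)
  nb #...#: next=.  (t=3,i=5, bit17=0)
  nb #....: next=#  (t=6,i=2, bit16=1)
  nb .####: next=#  (t=1,i=0, bit15=1)
  nb .###.: next=#  (t=0,i=6, bit14=1)
  nb .##.#: next=#  (t=1,i=9, bit13=1)
  nb .##..: next=.  (t=4,i=1, bit12=0)
  nb .#.##: next=.  (t=1,i=7, bit11=0)
  nb .#.#.: next=#  (t=1,i=5, bit10=1)
  nb .#..#: next=.  (t=0,i=3, bit9=0)
  nb .#...: next=#  (t=4,i=5, bit8=1)
  nb ..###: next=.  (t=0,i=5, bit7=0)
  nb ..##.: next=.  (t=3,i=7, bit6=0)
  nb ..#.#: next=.  (t=6,i=10, bit5=0)
  nb ..#..: next=.  (t=4,i=4, bit4=0)
  nb ...##: next=.  (t=3,i=6, bit3=0)
  nb ...#.: next=#  (t=6,i=5, bit2=1)
  nb ....#: next=#  (t=6,i=4, bit1=1)
  nb .....: next=#  (t=6,i=3, bit0=1)
  bits 00101111101110011110010100000111 = 800711943

800711943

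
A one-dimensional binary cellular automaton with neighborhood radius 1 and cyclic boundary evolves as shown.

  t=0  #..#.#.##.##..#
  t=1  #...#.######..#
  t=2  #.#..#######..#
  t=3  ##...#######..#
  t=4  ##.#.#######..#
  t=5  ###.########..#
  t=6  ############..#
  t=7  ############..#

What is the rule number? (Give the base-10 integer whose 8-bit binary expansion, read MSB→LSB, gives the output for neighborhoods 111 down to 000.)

233

  nb ###: next=#  (t=1,i=7, bit7=1)
  nb ##.: next=#  (t=0,i=0, bit6=1)
  nb #.#: next=#  (t=0,i=4, bit5=1)
  nb #..: next=.  (t=0,i=1, bit4=0)
  nb .##: next=#  (t=0,i=7, bit3=1)
  nb .#.: next=.  (t=0,i=3, bit2=0)
  nb ..#: next=.  (t=0,i=2, bit1=0)
  nb ...: next=#  (t=1,i=2, bit0=1)
  bits 11101001 = 233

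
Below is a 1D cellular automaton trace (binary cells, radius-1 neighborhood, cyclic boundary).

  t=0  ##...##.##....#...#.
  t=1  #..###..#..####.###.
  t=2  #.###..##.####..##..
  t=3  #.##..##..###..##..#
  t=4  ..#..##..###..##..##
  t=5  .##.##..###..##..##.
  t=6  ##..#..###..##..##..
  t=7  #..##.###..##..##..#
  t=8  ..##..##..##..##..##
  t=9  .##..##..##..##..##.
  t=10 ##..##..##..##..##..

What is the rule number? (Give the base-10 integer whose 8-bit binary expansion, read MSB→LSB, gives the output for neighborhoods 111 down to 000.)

  [7] ### => #  t=1,i=4
  [6] ##. => .  t=0,i=1
  [5] #.# => .  t=0,i=7
  [4] #.. => .  t=0,i=2
  [3] .## => #  t=0,i=0
  [2] .#. => #  t=0,i=14
  [1] ..# => #  t=0,i=4
  [0] ... => #  t=0,i=3
  bits 10001111 = 143

143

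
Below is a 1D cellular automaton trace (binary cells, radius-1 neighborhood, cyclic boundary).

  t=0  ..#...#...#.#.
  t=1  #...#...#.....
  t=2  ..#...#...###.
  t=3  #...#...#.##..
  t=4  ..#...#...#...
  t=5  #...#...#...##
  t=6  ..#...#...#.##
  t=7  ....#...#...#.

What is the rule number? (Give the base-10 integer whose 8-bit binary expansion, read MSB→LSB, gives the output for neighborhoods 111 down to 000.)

  [7] ### => #  t=2,i=11
  [6] ##. => .  t=2,i=12
  [5] #.# => .  t=0,i=11
  [4] #.. => .  t=0,i=3
  [3] .## => #  t=2,i=10
  [2] .#. => .  t=0,i=2
  [1] ..# => .  t=0,i=1
  [0] ... => #  t=0,i=0
  bits 10001001 = 137

137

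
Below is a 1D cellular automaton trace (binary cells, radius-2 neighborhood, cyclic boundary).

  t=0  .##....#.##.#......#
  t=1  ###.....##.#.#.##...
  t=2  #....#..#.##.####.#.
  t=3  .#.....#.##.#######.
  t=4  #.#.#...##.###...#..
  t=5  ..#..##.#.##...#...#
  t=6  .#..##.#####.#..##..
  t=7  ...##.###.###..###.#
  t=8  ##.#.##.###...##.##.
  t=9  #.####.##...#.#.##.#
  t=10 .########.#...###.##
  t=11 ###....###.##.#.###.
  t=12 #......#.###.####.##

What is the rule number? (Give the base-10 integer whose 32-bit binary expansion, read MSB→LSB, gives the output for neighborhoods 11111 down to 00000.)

1827576257

  [31] ##### => .  t=3,i=14
  [30] ####. => #  t=2,i=15
  [29] ###.# => #  t=2,i=16
  [28] ###.. => .  t=1,i=2
  [27] ##.## => #  t=2,i=12
  [26] ##.#. => #  t=0,i=11
  [25] ##..# => .  t=3,i=19
  [24] ##... => .  t=0,i=3
  [23] #.### => #  t=2,i=13
  [22] #.##. => #  t=0,i=1
  [21] #.#.# => #  t=1,i=11
  [20] #.#.. => .  t=0,i=12
  [19] #..## => #  t=5,i=4
  [18] #..#. => #  t=2,i=7
  [17] #...# => #  t=1,i=18
  [16] #.... => .  t=0,i=4
  [15] .#### => #  t=2,i=14
  [14] .###. => .  t=1,i=1
  [13] .##.# => .  t=0,i=10
  [12] .##.. => #  t=0,i=2
  [11] .#.## => #  t=0,i=0
  [10] .#.#. => .  t=1,i=12
  [9] .#..# => .  t=2,i=6
  [8] .#... => #  t=0,i=13
  [7] ..### => #  t=1,i=0
  [6] ..##. => #  t=1,i=8
  [5] ..#.# => .  t=0,i=7
  [4] ..#.. => .  t=2,i=5
  [3] ...## => .  t=1,i=7
  [2] ...#. => .  t=0,i=6
  [1] ....# => .  t=0,i=5
  [0] ..... => #  t=0,i=15
  bits 01101100111011101001100111000001 = 1827576257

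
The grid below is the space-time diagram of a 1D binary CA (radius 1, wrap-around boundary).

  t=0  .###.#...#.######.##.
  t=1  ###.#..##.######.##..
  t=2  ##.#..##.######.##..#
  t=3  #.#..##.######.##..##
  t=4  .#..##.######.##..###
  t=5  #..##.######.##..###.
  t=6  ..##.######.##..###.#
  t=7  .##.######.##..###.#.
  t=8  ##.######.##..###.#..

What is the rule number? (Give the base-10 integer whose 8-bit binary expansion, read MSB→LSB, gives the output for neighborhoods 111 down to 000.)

  [7] ### => #  t=0,i=2
  [6] ##. => .  t=0,i=3
  [5] #.# => #  t=0,i=4
  [4] #.. => .  t=0,i=6
  [3] .## => #  t=0,i=1
  [2] .#. => .  t=0,i=5
  [1] ..# => #  t=0,i=0
  [0] ... => #  t=0,i=7
  bits 10101011 = 171

171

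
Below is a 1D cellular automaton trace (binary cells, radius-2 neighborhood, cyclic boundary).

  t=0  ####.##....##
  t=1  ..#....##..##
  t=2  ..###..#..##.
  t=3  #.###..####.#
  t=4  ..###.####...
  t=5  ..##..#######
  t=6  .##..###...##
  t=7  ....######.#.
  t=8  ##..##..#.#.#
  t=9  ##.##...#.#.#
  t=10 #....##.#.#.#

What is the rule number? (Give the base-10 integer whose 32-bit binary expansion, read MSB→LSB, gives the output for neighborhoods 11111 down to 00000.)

1437320177

  #####|.  b31=0 t=0,i=0
  ####.|#  b30=1 t=0,i=2
  ###.#|.  b29=0 t=0,i=3
  ###..|#  b28=1 t=2,i=4
  ##.##|.  b27=0 t=0,i=4
  ##.#.|#  b26=1 t=7,i=10
  ##..#|.  b25=0 t=1,i=0
  ##...|#  b24=1 t=0,i=7
  #.###|#  b23=1 t=3,i=2
  #.##.|.  b22=0 t=0,i=5
  #.#.#|#  b21=1 t=8,i=10
  #.#..|.  b20=0 t=7,i=11
  #..##|#  b19=1 t=1,i=10
  #..#.|.  b18=0 t=1,i=1
  #...#|#  b17=1 t=2,i=0
  #....|#  b16=1 t=0,i=8
  .####|#  b15=1 t=0,i=12
  .###.|#  b14=1 t=2,i=3
  .##.#|.  b13=0 t=3,i=0
  .##..|.  b12=0 t=0,i=6
  .#.##|.  b11=0 t=8,i=11
  .#.#.|.  b10=0 t=8,i=9
  .#..#|#  b9=1 t=2,i=8
  .#...|#  b8=1 t=1,i=3
  ..###|#  b7=1 t=0,i=11
  ..##.|#  b6=1 t=1,i=7
  ..#.#|#  b5=1 t=8,i=8
  ..#..|#  b4=1 t=1,i=2
  ...##|.  b3=0 t=0,i=10
  ...#.|.  b2=0 t=9,i=7
  ....#|.  b1=0 t=0,i=9
  .....|#  b0=1 t=4,i=12
  bits 01010101101010111100001111110001 = 1437320177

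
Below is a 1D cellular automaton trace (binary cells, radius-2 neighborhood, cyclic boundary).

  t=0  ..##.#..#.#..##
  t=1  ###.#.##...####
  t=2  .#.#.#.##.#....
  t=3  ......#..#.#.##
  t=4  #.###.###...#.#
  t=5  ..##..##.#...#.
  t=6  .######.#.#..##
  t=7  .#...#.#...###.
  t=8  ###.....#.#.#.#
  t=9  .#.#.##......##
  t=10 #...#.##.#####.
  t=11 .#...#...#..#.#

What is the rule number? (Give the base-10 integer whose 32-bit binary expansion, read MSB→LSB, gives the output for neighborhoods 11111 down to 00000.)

1200380763

  [31] ##### => .  t=1,i=0
  [30] ####. => #  t=1,i=1
  [29] ###.# => .  t=1,i=2
  [28] ###.. => .  t=4,i=8
  [27] ##.## => .  t=4,i=1
  [26] ##.#. => #  t=0,i=4
  [25] ##..# => #  t=0,i=0
  [24] ##... => #  t=1,i=8
  [23] #.### => #  t=4,i=2
  [22] #.##. => .  t=1,i=6
  [21] #.#.# => .  t=1,i=4
  [20] #.#.. => .  t=0,i=5
  [19] #..## => #  t=0,i=1
  [18] #..#. => #  t=0,i=7
  [17] #...# => .  t=1,i=9
  [16] #.... => .  t=2,i=12
  [15] .#### => .  t=1,i=12
  [14] .###. => #  t=4,i=3
  [13] .##.# => .  t=0,i=3
  [12] .##.. => #  t=0,i=14
  [11] .#.## => #  t=1,i=5
  [10] .#.#. => .  t=0,i=9
  [9] .#..# => #  t=0,i=6
  [8] .#... => #  t=2,i=11
  [7] ..### => .  t=1,i=11
  [6] ..##. => #  t=0,i=2
  [5] ..#.# => .  t=0,i=8
  [4] ..#.. => #  t=3,i=6
  [3] ...## => #  t=1,i=10
  [2] ...#. => .  t=2,i=0
  [1] ....# => #  t=2,i=14
  [0] ..... => #  t=2,i=13
  bits 01000111100011000101101101011011 = 1200380763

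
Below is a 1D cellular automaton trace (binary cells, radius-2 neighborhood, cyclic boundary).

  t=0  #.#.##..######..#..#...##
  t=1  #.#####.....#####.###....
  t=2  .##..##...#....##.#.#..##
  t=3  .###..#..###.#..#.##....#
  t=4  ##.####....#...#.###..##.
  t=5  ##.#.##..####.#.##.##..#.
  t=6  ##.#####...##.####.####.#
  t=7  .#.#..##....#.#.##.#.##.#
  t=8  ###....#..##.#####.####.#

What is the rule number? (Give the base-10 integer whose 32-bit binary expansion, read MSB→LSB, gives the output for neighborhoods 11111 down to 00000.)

1927560470

  [31] ##### => .  t=0,i=10
  [30] ####. => #  t=0,i=12
  [29] ###.# => #  t=0,i=0
  [28] ###.. => #  t=0,i=13
  [27] ##.## => .  t=1,i=17
  [26] ##.#. => .  t=0,i=1
  [25] ##..# => #  t=0,i=6
  [24] ##... => .  t=1,i=7
  [23] #.### => #  t=1,i=2
  [22] #.##. => #  t=0,i=4
  [21] #.#.# => #  t=0,i=2
  [20] #.#.. => .  t=2,i=20
  [19] #..## => .  t=0,i=7
  [18] #..#. => #  t=0,i=15
  [17] #...# => .  t=0,i=21
  [16] #.... => .  t=1,i=8
  [15] .#### => .  t=0,i=9
  [14] .###. => .  t=0,i=24
  [13] .##.# => #  t=2,i=16
  [12] .##.. => #  t=0,i=5
  [11] .#.## => #  t=0,i=3
  [10] .#.#. => #  t=2,i=19
  [9] .#..# => .  t=0,i=17
  [8] .#... => #  t=0,i=20
  [7] ..### => .  t=0,i=8
  [6] ..##. => .  t=2,i=5
  [5] ..#.# => .  t=1,i=0
  [4] ..#.. => #  t=0,i=16
  [3] ...## => .  t=0,i=22
  [2] ...#. => #  t=1,i=24
  [1] ....# => #  t=1,i=10
  [0] ..... => .  t=1,i=9
  bits 01110010111001000011110100010110 = 1927560470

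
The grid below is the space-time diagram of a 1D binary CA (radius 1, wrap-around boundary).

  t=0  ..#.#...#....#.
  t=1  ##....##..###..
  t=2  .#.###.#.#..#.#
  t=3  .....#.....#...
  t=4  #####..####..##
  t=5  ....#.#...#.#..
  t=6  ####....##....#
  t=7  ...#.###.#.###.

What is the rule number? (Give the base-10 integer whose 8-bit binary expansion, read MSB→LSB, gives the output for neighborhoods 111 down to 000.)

  ###|.  b7=0 t=1,i=11
  ##.|#  b6=1 t=1,i=1
  #.#|.  b5=0 t=0,i=3
  #..|.  b4=0 t=0,i=5
  .##|.  b3=0 t=1,i=0
  .#.|.  b2=0 t=0,i=2
  ..#|#  b1=1 t=0,i=1
  ...|#  b0=1 t=0,i=0
  bits 01000011 = 67

67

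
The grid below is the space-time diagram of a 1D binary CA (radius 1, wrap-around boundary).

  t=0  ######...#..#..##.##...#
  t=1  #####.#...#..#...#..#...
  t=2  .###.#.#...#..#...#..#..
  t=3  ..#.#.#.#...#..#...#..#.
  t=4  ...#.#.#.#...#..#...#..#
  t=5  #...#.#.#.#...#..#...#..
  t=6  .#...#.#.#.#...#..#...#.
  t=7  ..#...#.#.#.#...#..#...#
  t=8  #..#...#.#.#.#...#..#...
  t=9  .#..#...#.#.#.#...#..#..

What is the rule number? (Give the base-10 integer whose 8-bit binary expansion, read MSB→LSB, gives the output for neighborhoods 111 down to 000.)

176

  ### -> #   bit 7 = 1  t=0,i=0
  ##. -> .   bit 6 = 0  t=0,i=5
  #.# -> #   bit 5 = 1  t=0,i=17
  #.. -> #   bit 4 = 1  t=0,i=6
  .## -> .   bit 3 = 0  t=0,i=15
  .#. -> .   bit 2 = 0  t=0,i=9
  ..# -> .   bit 1 = 0  t=0,i=8
  ... -> .   bit 0 = 0  t=0,i=7
  bits 10110000 = 176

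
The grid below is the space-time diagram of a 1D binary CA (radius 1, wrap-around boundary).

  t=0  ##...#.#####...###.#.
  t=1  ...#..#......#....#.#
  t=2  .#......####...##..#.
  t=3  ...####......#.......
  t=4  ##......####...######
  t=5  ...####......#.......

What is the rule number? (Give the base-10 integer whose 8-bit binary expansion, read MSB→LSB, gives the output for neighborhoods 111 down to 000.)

33

  ###|.  b7=0 t=0,i=8
  ##.|.  b6=0 t=0,i=1
  #.#|#  b5=1 t=0,i=6
  #..|.  b4=0 t=0,i=2
  .##|.  b3=0 t=0,i=0
  .#.|.  b2=0 t=0,i=5
  ..#|.  b1=0 t=0,i=4
  ...|#  b0=1 t=0,i=3
  bits 00100001 = 33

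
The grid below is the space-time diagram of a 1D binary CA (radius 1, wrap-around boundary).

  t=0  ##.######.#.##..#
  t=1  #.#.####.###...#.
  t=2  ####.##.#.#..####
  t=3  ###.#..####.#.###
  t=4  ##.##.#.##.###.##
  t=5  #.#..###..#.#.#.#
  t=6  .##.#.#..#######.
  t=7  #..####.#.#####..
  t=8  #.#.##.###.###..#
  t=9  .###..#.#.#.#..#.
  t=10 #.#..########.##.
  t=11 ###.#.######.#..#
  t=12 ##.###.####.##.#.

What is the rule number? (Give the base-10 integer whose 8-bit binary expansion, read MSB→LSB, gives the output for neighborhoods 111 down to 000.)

  ###|#  b7=1 t=0,i=0
  ##.|.  b6=0 t=0,i=1
  #.#|#  b5=1 t=0,i=2
  #..|.  b4=0 t=0,i=14
  .##|.  b3=0 t=0,i=3
  .#.|#  b2=1 t=0,i=10
  ..#|#  b1=1 t=0,i=15
  ...|#  b0=1 t=1,i=13
  bits 10100111 = 167

167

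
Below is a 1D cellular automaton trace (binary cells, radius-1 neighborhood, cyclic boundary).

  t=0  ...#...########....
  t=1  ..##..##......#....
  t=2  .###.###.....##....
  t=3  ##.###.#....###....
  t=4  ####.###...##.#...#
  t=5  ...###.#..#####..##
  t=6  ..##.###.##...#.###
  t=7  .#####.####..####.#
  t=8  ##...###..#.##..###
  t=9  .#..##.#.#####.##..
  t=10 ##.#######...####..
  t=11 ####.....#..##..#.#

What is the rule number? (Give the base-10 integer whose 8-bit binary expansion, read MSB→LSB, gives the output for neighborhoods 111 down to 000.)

110

  ### -> .   bit 7 = 0  t=0,i=8
  ##. -> #   bit 6 = 1  t=0,i=14
  #.# -> #   bit 5 = 1  t=2,i=4
  #.. -> .   bit 4 = 0  t=0,i=4
  .## -> #   bit 3 = 1  t=0,i=7
  .#. -> #   bit 2 = 1  t=0,i=3
  ..# -> #   bit 1 = 1  t=0,i=2
  ... -> .   bit 0 = 0  t=0,i=0
  bits 01101110 = 110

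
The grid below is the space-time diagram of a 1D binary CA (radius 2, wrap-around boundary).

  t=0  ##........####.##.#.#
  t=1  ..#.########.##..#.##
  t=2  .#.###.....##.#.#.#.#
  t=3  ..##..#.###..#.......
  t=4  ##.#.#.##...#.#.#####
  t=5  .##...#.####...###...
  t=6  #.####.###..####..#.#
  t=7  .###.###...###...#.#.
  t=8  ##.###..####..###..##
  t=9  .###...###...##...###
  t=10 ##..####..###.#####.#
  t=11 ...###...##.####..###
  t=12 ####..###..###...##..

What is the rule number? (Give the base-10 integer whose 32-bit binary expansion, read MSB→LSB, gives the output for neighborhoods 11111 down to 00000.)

765369231

  #####|.  b31=0 t=1,i=6
  ####.|.  b30=0 t=0,i=12
  ###.#|#  b29=1 t=0,i=13
  ###..|.  b28=0 t=0,i=1
  ##.##|#  b27=1 t=0,i=14
  ##.#.|#  b26=1 t=0,i=17
  ##..#|.  b25=0 t=1,i=0
  ##...|#  b24=1 t=0,i=2
  #.###|#  b23=1 t=0,i=20
  #.##.|.  b22=0 t=0,i=15
  #.#.#|.  b21=0 t=0,i=18
  #.#..|#  b20=1 t=7,i=19
  #..##|#  b19=1 t=6,i=11
  #..#.|#  b18=1 t=1,i=1
  #...#|#  b17=1 t=4,i=10
  #....|.  b16=0 t=0,i=3
  .####|#  b15=1 t=0,i=11
  .###.|.  b14=0 t=0,i=0
  .##.#|.  b13=0 t=0,i=16
  .##..|#  b12=1 t=1,i=14
  .#.##|#  b11=1 t=0,i=19
  .#.#.|.  b10=0 t=2,i=0
  .#..#|#  b9=1 t=7,i=20
  .#...|#  b8=1 t=3,i=14
  ..###|#  b7=1 t=0,i=10
  ..##.|.  b6=0 t=2,i=11
  ..#.#|.  b5=0 t=1,i=2
  ..#..|.  b4=0 t=3,i=13
  ...##|#  b3=1 t=0,i=9
  ...#.|#  b2=1 t=4,i=11
  ....#|#  b1=1 t=0,i=8
  .....|#  b0=1 t=0,i=4
  bits 00101101100111101001101110001111 = 765369231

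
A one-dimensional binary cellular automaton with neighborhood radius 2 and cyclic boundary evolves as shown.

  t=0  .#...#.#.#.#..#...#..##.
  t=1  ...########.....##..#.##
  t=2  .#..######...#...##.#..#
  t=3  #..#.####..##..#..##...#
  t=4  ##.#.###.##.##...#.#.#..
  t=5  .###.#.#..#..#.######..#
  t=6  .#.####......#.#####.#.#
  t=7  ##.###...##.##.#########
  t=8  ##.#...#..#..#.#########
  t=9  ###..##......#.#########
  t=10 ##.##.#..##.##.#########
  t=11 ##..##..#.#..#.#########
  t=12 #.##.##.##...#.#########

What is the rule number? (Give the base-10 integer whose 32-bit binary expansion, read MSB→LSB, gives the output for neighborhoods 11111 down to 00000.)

3869946917

  ##### -> #   bit 31 = 1  t=1,i=5
  ####. -> #   bit 30 = 1  t=1,i=9
  ###.# -> #   bit 29 = 1  t=4,i=7
  ###.. -> .   bit 28 = 0  t=1,i=10
  ##.## -> .   bit 27 = 0  t=4,i=8
  ##.#. -> #   bit 26 = 1  t=2,i=19
  ##..# -> #   bit 25 = 1  t=0,i=23
  ##... -> .   bit 24 = 0  t=1,i=0
  #.### -> #   bit 23 = 1  t=3,i=5
  #.##. -> .   bit 22 = 0  t=1,i=22
  #.#.# -> #   bit 21 = 1  t=0,i=7
  #.#.. -> .   bit 20 = 0  t=0,i=11
  #..## -> #   bit 19 = 1  t=0,i=20
  #..#. -> .   bit 18 = 0  t=0,i=0
  #...# -> #   bit 17 = 1  t=0,i=3
  #.... -> .   bit 16 = 0  t=1,i=12
  .#### -> #   bit 15 = 1  t=1,i=4
  .###. -> .   bit 14 = 0  t=4,i=6
  .##.# -> #   bit 13 = 1  t=2,i=18
  .##.. -> #   bit 12 = 1  t=0,i=22
  .#.## -> .   bit 11 = 0  t=1,i=21
  .#.#. -> #   bit 10 = 1  t=0,i=6
  .#..# -> .   bit 9 = 0  t=0,i=12
  .#... -> .   bit 8 = 0  t=0,i=2
  ..### -> .   bit 7 = 0  t=1,i=3
  ..##. -> .   bit 6 = 0  t=0,i=21
  ..#.# -> #   bit 5 = 1  t=0,i=5
  ..#.. -> .   bit 4 = 0  t=0,i=1
  ...## -> .   bit 3 = 0  t=1,i=2
  ...#. -> #   bit 2 = 1  t=0,i=4
  ....# -> .   bit 1 = 0  t=1,i=14
  ..... -> #   bit 0 = 1  t=1,i=13
  bits 11100110101010101011010000100101 = 3869946917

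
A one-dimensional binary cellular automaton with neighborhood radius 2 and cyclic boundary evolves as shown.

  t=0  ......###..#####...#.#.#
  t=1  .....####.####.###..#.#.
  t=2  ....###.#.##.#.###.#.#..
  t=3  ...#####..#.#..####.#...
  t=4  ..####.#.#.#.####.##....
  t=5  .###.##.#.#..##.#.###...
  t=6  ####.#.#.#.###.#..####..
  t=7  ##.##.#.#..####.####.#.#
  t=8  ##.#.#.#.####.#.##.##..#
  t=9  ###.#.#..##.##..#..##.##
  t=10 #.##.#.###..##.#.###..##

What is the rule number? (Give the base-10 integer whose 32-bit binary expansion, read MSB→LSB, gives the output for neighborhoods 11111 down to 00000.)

3050231496

  nb #####: next=#  (t=0,i=13, bit31=1)
  nb ####.: next=.  (t=0,i=14, bit30=0)
  nb ###.#: next=#  (t=1,i=8, bit29=1)
  nb ###..: next=#  (t=0,i=8, bit28=1)
  nb ##.##: next=.  (t=1,i=9, bit27=0)
  nb ##.#.: next=#  (t=2,i=7, bit26=1)
  nb ##..#: next=.  (t=0,i=9, bit25=0)
  nb ##...: next=#  (t=0,i=16, bit24=1)
  nb #.###: next=#  (t=1,i=10, bit23=1)
  nb #.##.: next=#  (t=2,i=10, bit22=1)
  nb #.#.#: next=.  (t=0,i=21, bit21=0)
  nb #.#..: next=.  (t=0,i=23, bit20=0)
  nb #..##: next=#  (t=0,i=10, bit19=1)
  nb #..#.: next=#  (t=1,i=19, bit18=1)
  nb #...#: next=#  (t=0,i=17, bit17=1)
  nb #....: next=.  (t=0,i=1, bit16=0)
  nb .####: next=#  (t=0,i=12, bit15=1)
  nb .###.: next=#  (t=0,i=7, bit14=1)
  nb .##.#: next=.  (t=2,i=11, bit13=0)
  nb .##..: next=#  (t=4,i=19, bit12=1)
  nb .#.##: next=.  (t=2,i=9, bit11=0)
  nb .#.#.: next=#  (t=0,i=20, bit10=1)
  nb .#..#: next=#  (t=3,i=13, bit9=1)
  nb .#...: next=.  (t=0,i=0, bit8=0)
  nb ..###: next=#  (t=0,i=6, bit7=1)
  nb ..##.: next=#  (t=5,i=13, bit6=1)
  nb ..#.#: next=.  (t=0,i=19, bit5=0)
  nb ..#..: next=.  (t=9,i=16, bit4=0)
  nb ...##: next=#  (t=0,i=5, bit3=1)
  nb ...#.: next=.  (t=0,i=18, bit2=0)
  nb ....#: next=.  (t=0,i=4, bit1=0)
  nb .....: next=.  (t=0,i=2, bit0=0)
  bits 10110101110011101101011011001000 = 3050231496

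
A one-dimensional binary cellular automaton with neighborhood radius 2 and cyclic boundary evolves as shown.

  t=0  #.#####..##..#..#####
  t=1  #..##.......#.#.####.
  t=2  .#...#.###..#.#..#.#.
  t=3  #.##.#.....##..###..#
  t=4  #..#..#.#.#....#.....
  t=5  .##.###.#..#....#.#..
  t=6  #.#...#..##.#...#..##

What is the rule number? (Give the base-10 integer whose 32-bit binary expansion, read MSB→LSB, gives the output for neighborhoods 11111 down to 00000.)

2703664041

  #####|#  b31=1 t=0,i=4
  ####.|.  b30=0 t=0,i=5
  ###.#|#  b29=1 t=0,i=0
  ###..|.  b28=0 t=0,i=6
  ##.##|.  b27=0 t=0,i=1
  ##.#.|.  b26=0 t=1,i=20
  ##..#|.  b25=0 t=0,i=7
  ##...|#  b24=1 t=1,i=5
  #.###|.  b23=0 t=0,i=2
  #.##.|.  b22=0 t=3,i=2
  #.#.#|#  b21=1 t=1,i=14
  #.#..|.  b20=0 t=1,i=0
  #..##|.  b19=0 t=0,i=8
  #..#.|#  b18=1 t=0,i=12
  #...#|#  b17=1 t=2,i=3
  #....|.  b16=0 t=1,i=6
  .####|#  b15=1 t=0,i=3
  .###.|.  b14=0 t=2,i=8
  .##.#|#  b13=1 t=3,i=0
  .##..|.  b12=0 t=0,i=10
  .#.##|.  b11=0 t=1,i=15
  .#.#.|.  b10=0 t=1,i=13
  .#..#|#  b9=1 t=0,i=14
  .#...|#  b8=1 t=2,i=2
  ..###|#  b7=1 t=0,i=16
  ..##.|.  b6=0 t=0,i=9
  ..#.#|#  b5=1 t=1,i=12
  ..#..|.  b4=0 t=0,i=13
  ...##|#  b3=1 t=3,i=10
  ...#.|.  b2=0 t=1,i=11
  ....#|.  b1=0 t=1,i=10
  .....|#  b0=1 t=1,i=7
  bits 10100001001001101010001110101001 = 2703664041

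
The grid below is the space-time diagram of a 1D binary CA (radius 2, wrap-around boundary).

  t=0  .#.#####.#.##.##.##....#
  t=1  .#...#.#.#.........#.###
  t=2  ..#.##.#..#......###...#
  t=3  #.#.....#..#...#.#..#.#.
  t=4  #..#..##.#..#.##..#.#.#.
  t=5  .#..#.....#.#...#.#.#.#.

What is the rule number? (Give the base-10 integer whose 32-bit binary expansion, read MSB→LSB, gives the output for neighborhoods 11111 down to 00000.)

  ##### -> #   bit 31 = 1  t=0,i=5
  ####. -> .   bit 30 = 0  t=0,i=6
  ###.# -> #   bit 29 = 1  t=0,i=7
  ###.. -> .   bit 28 = 0  t=2,i=19
  ##.## -> .   bit 27 = 0  t=0,i=13
  ##.#. -> .   bit 26 = 0  t=0,i=8
  ##..# -> #   bit 25 = 1  t=4,i=16
  ##... -> #   bit 24 = 1  t=0,i=19
  #.### -> .   bit 23 = 0  t=0,i=3
  #.##. -> .   bit 22 = 0  t=0,i=11
  #.#.# -> #   bit 21 = 1  t=0,i=1
  #.#.. -> .   bit 20 = 0  t=1,i=1
  #..## -> .   bit 19 = 0  t=4,i=5
  #..#. -> .   bit 18 = 0  t=2,i=1
  #...# -> .   bit 17 = 0  t=1,i=3
  #.... -> .   bit 16 = 0  t=0,i=20
  .#### -> .   bit 15 = 0  t=0,i=4
  .###. -> .   bit 14 = 0  t=1,i=22
  .##.# -> .   bit 13 = 0  t=0,i=12
  .##.. -> .   bit 12 = 0  t=0,i=18
  .#.## -> .   bit 11 = 0  t=0,i=2
  .#.#. -> .   bit 10 = 0  t=0,i=0
  .#..# -> #   bit 9 = 1  t=2,i=0
  .#... -> #   bit 8 = 1  t=1,i=2
  ..### -> #   bit 7 = 1  t=2,i=17
  ..##. -> .   bit 6 = 0  t=4,i=6
  ..#.# -> #   bit 5 = 1  t=0,i=23
  ..#.. -> .   bit 4 = 0  t=2,i=10
  ...## -> .   bit 3 = 0  t=2,i=16
  ...#. -> #   bit 2 = 1  t=0,i=22
  ....# -> #   bit 1 = 1  t=0,i=21
  ..... -> .   bit 0 = 0  t=1,i=12
  bits 10100011001000000000001110100110 = 2736784294

2736784294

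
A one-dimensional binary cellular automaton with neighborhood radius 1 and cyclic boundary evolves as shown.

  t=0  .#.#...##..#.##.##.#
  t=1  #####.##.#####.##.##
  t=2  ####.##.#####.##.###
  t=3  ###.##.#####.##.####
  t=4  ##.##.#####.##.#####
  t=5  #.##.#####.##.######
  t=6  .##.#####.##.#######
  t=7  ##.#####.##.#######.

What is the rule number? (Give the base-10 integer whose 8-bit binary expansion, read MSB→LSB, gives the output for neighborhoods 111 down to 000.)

  ### -> #   bit 7 = 1  t=1,i=0
  ##. -> .   bit 6 = 0  t=0,i=8
  #.# -> #   bit 5 = 1  t=0,i=0
  #.. -> #   bit 4 = 1  t=0,i=4
  .## -> #   bit 3 = 1  t=0,i=7
  .#. -> #   bit 2 = 1  t=0,i=1
  ..# -> #   bit 1 = 1  t=0,i=6
  ... -> .   bit 0 = 0  t=0,i=5
  bits 10111110 = 190

190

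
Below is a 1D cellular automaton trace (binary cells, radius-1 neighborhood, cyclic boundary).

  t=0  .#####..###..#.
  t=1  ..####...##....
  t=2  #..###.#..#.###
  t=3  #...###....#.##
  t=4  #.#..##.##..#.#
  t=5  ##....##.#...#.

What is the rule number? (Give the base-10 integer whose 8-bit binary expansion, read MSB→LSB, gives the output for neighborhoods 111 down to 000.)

225

  ### -> #   bit 7 = 1  t=0,i=2
  ##. -> #   bit 6 = 1  t=0,i=5
  #.# -> #   bit 5 = 1  t=2,i=6
  #.. -> .   bit 4 = 0  t=0,i=6
  .## -> .   bit 3 = 0  t=0,i=1
  .#. -> .   bit 2 = 0  t=0,i=13
  ..# -> .   bit 1 = 0  t=0,i=0
  ... -> #   bit 0 = 1  t=1,i=0
  bits 11100001 = 225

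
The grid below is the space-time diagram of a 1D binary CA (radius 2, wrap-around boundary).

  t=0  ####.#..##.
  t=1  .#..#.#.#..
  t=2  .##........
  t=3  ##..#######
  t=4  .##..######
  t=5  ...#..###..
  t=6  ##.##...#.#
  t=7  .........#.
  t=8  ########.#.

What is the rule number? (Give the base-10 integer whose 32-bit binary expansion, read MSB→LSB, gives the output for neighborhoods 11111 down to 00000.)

  #####|#  b31=1 t=3,i=6
  ####.|.  b30=0 t=0,i=2
  ###.#|.  b29=0 t=0,i=3
  ###..|#  b28=1 t=3,i=1
  ##.##|.  b27=0 t=0,i=10
  ##.#.|#  b26=1 t=0,i=4
  ##..#|#  b25=1 t=3,i=2
  ##...|.  b24=0 t=2,i=3
  #.###|.  b23=0 t=0,i=0
  #.##.|.  b22=0 t=4,i=1
  #.#.#|.  b21=0 t=1,i=6
  #.#..|.  b20=0 t=0,i=5
  #..##|.  b19=0 t=0,i=7
  #..#.|.  b18=0 t=1,i=3
  #...#|.  b17=0 t=1,i=10
  #....|#  b16=1 t=2,i=4
  .####|#  b15=1 t=0,i=1
  .###.|.  b14=0 t=5,i=7
  .##.#|.  b13=0 t=0,i=9
  .##..|.  b12=0 t=2,i=2
  .#.##|#  b11=1 t=6,i=9
  .#.#.|.  b10=0 t=1,i=5
  .#..#|#  b9=1 t=0,i=6
  .#...|.  b8=0 t=1,i=9
  ..###|.  b7=0 t=3,i=4
  ..##.|#  b6=1 t=0,i=8
  ..#.#|.  b5=0 t=1,i=4
  ..#..|#  b4=1 t=1,i=1
  ...##|#  b3=1 t=2,i=0
  ...#.|.  b2=0 t=1,i=0
  ....#|#  b1=1 t=2,i=10
  .....|#  b0=1 t=2,i=5
  bits 10010110000000011000101001011011 = 2516683355

2516683355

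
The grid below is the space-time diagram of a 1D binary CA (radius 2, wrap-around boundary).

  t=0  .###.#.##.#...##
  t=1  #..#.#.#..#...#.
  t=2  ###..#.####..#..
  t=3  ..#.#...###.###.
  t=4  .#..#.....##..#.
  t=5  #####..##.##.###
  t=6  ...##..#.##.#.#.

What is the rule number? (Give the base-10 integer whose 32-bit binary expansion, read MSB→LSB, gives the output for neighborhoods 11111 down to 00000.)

  [31] ##### => .  t=5,i=0
  [30] ####. => #  t=2,i=9
  [29] ###.# => #  t=0,i=3
  [28] ###.. => #  t=2,i=2
  [27] ##.## => #  t=0,i=0
  [26] ##.#. => .  t=0,i=4
  [25] ##..# => .  t=2,i=3
  [24] ##... => .  t=3,i=15
  [23] #.### => .  t=0,i=1
  [22] #.##. => #  t=0,i=7
  [21] #.#.# => #  t=0,i=5
  [20] #.#.. => #  t=0,i=10
  [19] #..## => .  t=2,i=15
  [18] #..#. => #  t=1,i=2
  [17] #...# => .  t=0,i=12
  [16] #.... => .  t=4,i=6
  [15] .#### => #  t=2,i=8
  [14] .###. => .  t=0,i=2
  [13] .##.# => .  t=0,i=8
  [12] .##.. => #  t=4,i=11
  [11] .#.## => .  t=0,i=6
  [10] .#.#. => .  t=1,i=4
  [9] .#..# => #  t=1,i=1
  [8] .#... => .  t=0,i=11
  [7] ..### => .  t=2,i=0
  [6] ..##. => #  t=0,i=14
  [5] ..#.# => .  t=1,i=3
  [4] ..#.. => #  t=1,i=10
  [3] ...## => .  t=0,i=13
  [2] ...#. => #  t=1,i=13
  [1] ....# => #  t=4,i=8
  [0] ..... => #  t=4,i=7
  bits 01111000011101001001001001010111 = 2020905559

2020905559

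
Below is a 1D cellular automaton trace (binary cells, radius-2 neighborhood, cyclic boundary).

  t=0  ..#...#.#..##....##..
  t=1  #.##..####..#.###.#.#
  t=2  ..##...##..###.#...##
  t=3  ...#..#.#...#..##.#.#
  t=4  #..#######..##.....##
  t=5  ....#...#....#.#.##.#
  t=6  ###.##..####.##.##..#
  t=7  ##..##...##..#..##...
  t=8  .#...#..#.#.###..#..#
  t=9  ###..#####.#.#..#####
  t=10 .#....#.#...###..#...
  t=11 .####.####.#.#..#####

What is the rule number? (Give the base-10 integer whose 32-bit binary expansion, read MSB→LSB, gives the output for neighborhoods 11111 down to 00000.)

1079369530

  #####|.  b31=0 t=4,i=5
  ####.|#  b30=1 t=1,i=8
  ###.#|.  b29=0 t=1,i=16
  ###..|.  b28=0 t=1,i=9
  ##.##|.  b27=0 t=1,i=1
  ##.#.|.  b26=0 t=1,i=17
  ##..#|.  b25=0 t=1,i=4
  ##...|.  b24=0 t=0,i=13
  #.###|.  b23=0 t=1,i=14
  #.##.|#  b22=1 t=1,i=2
  #.#.#|.  b21=0 t=1,i=18
  #.#..|#  b20=1 t=0,i=8
  #..##|.  b19=0 t=0,i=10
  #..#.|#  b18=1 t=1,i=11
  #...#|.  b17=0 t=0,i=4
  #....|#  b16=1 t=0,i=14
  .####|#  b15=1 t=1,i=7
  .###.|#  b14=1 t=1,i=15
  .##.#|.  b13=0 t=1,i=0
  .##..|#  b12=1 t=0,i=12
  .#.##|#  b11=1 t=1,i=13
  .#.#.|#  b10=1 t=0,i=7
  .#..#|#  b9=1 t=0,i=9
  .#...|#  b8=1 t=0,i=3
  ..###|.  b7=0 t=1,i=6
  ..##.|.  b6=0 t=0,i=11
  ..#.#|#  b5=1 t=0,i=6
  ..#..|#  b4=1 t=0,i=2
  ...##|#  b3=1 t=0,i=16
  ...#.|.  b2=0 t=0,i=1
  ....#|#  b1=1 t=0,i=0
  .....|.  b0=0 t=4,i=16
  bits 01000000010101011101111100111010 = 1079369530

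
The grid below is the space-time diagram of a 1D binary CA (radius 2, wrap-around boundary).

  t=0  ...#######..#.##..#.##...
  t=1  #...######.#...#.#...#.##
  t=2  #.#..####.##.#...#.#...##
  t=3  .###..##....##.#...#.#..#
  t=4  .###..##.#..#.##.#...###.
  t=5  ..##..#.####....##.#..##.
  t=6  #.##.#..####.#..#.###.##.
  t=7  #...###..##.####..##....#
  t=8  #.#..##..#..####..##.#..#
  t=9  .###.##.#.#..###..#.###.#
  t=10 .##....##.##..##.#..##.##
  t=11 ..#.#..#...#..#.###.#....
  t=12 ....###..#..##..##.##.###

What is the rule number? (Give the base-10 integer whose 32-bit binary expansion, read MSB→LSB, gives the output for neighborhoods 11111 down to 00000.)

  ##### -> #   bit 31 = 1  t=0,i=5
  ####. -> #   bit 30 = 1  t=0,i=8
  ###.# -> .   bit 29 = 0  t=1,i=9
  ###.. -> #   bit 28 = 1  t=0,i=9
  ##.## -> .   bit 27 = 0  t=2,i=9
  ##.#. -> #   bit 26 = 1  t=1,i=10
  ##..# -> .   bit 25 = 0  t=0,i=10
  ##... -> .   bit 24 = 0  t=0,i=22
  #.### -> #   bit 23 = 1  t=1,i=23
  #.##. -> .   bit 22 = 0  t=0,i=14
  #.#.# -> #   bit 21 = 1  t=6,i=0
  #.#.. -> #   bit 20 = 1  t=1,i=11
  #..## -> .   bit 19 = 0  t=2,i=4
  #..#. -> #   bit 18 = 1  t=0,i=11
  #...# -> #   bit 17 = 1  t=1,i=2
  #.... -> #   bit 16 = 1  t=0,i=23
  .#### -> #   bit 15 = 1  t=0,i=4
  .###. -> #   bit 14 = 1  t=1,i=24
  .##.# -> .   bit 13 = 0  t=2,i=11
  .##.. -> #   bit 12 = 1  t=0,i=15
  .#.## -> .   bit 11 = 0  t=0,i=13
  .#.#. -> .   bit 10 = 0  t=1,i=16
  .#..# -> #   bit 9 = 1  t=2,i=3
  .#... -> .   bit 8 = 0  t=1,i=12
  ..### -> .   bit 7 = 0  t=0,i=3
  ..##. -> #   bit 6 = 1  t=3,i=6
  ..#.# -> .   bit 5 = 0  t=0,i=12
  ..#.. -> .   bit 4 = 0  t=8,i=9
  ...## -> .   bit 3 = 0  t=0,i=2
  ...#. -> .   bit 2 = 0  t=1,i=14
  ....# -> .   bit 1 = 0  t=0,i=1
  ..... -> #   bit 0 = 1  t=0,i=0
  bits 11010100101101111101001001000001 = 3568816705

3568816705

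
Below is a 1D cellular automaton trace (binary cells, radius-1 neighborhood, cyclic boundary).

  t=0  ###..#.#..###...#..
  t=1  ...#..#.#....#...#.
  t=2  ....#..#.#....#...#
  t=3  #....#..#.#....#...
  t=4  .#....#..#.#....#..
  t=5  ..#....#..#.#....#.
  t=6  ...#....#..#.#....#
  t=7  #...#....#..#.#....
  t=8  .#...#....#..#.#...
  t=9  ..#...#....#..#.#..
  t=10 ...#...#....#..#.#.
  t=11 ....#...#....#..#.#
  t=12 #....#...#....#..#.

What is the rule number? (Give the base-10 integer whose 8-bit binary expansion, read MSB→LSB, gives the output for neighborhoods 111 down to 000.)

48

  [7] ### => .  t=0,i=1
  [6] ##. => .  t=0,i=2
  [5] #.# => #  t=0,i=6
  [4] #.. => #  t=0,i=3
  [3] .## => .  t=0,i=0
  [2] .#. => .  t=0,i=5
  [1] ..# => .  t=0,i=4
  [0] ... => .  t=0,i=14
  bits 00110000 = 48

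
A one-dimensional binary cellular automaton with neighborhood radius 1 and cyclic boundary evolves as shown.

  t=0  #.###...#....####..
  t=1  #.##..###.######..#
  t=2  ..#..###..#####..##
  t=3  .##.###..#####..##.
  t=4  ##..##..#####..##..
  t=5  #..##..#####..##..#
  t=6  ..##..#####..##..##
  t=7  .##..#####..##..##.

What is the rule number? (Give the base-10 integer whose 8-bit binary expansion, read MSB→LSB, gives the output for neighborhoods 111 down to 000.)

143

  nb ###: next=#  (t=0,i=3, bit7=1)
  nb ##.: next=.  (t=0,i=4, bit6=0)
  nb #.#: next=.  (t=0,i=1, bit5=0)
  nb #..: next=.  (t=0,i=5, bit4=0)
  nb .##: next=#  (t=0,i=2, bit3=1)
  nb .#.: next=#  (t=0,i=0, bit2=1)
  nb ..#: next=#  (t=0,i=7, bit1=1)
  nb ...: next=#  (t=0,i=6, bit0=1)
  bits 10001111 = 143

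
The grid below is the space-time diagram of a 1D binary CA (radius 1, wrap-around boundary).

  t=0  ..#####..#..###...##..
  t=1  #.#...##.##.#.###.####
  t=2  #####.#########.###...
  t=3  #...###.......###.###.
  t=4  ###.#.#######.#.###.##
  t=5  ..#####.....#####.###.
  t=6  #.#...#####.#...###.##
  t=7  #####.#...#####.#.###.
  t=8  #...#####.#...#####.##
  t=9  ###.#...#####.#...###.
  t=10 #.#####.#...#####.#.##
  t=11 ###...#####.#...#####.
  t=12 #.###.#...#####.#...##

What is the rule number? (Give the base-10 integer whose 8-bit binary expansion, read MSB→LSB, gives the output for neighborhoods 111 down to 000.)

125

  ### -> .   bit 7 = 0  t=0,i=3
  ##. -> #   bit 6 = 1  t=0,i=6
  #.# -> #   bit 5 = 1  t=1,i=1
  #.. -> #   bit 4 = 1  t=0,i=7
  .## -> #   bit 3 = 1  t=0,i=2
  .#. -> #   bit 2 = 1  t=0,i=9
  ..# -> .   bit 1 = 0  t=0,i=1
  ... -> #   bit 0 = 1  t=0,i=0
  bits 01111101 = 125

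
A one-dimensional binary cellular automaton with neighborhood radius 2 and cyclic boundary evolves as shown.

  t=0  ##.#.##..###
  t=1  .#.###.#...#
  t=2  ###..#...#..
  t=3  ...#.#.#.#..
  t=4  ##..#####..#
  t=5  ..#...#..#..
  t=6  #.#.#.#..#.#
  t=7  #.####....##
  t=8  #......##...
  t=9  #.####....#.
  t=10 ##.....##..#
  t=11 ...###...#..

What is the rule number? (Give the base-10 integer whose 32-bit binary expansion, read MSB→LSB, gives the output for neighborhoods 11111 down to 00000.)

  ##### -> #   bit 31 = 1  t=0,i=11
  ####. -> .   bit 30 = 0  t=0,i=0
  ###.# -> #   bit 29 = 1  t=0,i=1
  ###.. -> .   bit 28 = 0  t=2,i=2
  ##.## -> .   bit 27 = 0  t=7,i=1
  ##.#. -> .   bit 26 = 0  t=0,i=2
  ##..# -> #   bit 25 = 1  t=0,i=7
  ##... -> .   bit 24 = 0  t=7,i=6
  #.### -> .   bit 23 = 0  t=1,i=3
  #.##. -> #   bit 22 = 1  t=0,i=5
  #.#.# -> #   bit 21 = 1  t=0,i=3
  #.#.. -> .   bit 20 = 0  t=1,i=7
  #..## -> .   bit 19 = 0  t=0,i=8
  #..#. -> .   bit 18 = 0  t=2,i=4
  #...# -> #   bit 17 = 1  t=1,i=9
  #.... -> #   bit 16 = 1  t=3,i=11
  .#### -> .   bit 15 = 0  t=0,i=10
  .###. -> .   bit 14 = 0  t=1,i=4
  .##.# -> #   bit 13 = 1  t=6,i=0
  .##.. -> .   bit 12 = 0  t=0,i=6
  .#.## -> #   bit 11 = 1  t=0,i=4
  .#.#. -> #   bit 10 = 1  t=1,i=0
  .#..# -> .   bit 9 = 0  t=2,i=10
  .#... -> .   bit 8 = 0  t=1,i=8
  ..### -> .   bit 7 = 0  t=0,i=9
  ..##. -> .   bit 6 = 0  t=8,i=7
  ..#.# -> .   bit 5 = 0  t=1,i=11
  ..#.. -> #   bit 4 = 1  t=2,i=5
  ...## -> .   bit 3 = 0  t=7,i=9
  ...#. -> .   bit 2 = 0  t=1,i=10
  ....# -> #   bit 1 = 1  t=3,i=1
  ..... -> #   bit 0 = 1  t=3,i=0
  bits 10100010011000110010110000010011 = 2724408339

2724408339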